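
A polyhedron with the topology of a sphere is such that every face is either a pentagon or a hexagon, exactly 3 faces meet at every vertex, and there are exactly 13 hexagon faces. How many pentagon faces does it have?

12

Let x be the number of pentagons; then F = 13 + x.
Edge–face incidences: 2E = 6·13 + 5·x = 78 + 5x.
Every vertex has degree 3, so 3V = 2E.
Euler: V − E + F = 2 ⇒ (2E)/3 − E + (13 + x) = 2.
Multiply by 6: 2·(2E) − 3·(2E) + 6·(13 + x) = 12, i.e. 78 + 6x − (78 + 5x) = 12.
Collecting terms: x = 12.
Then 2E = 78 + 5·12 = 138, so E = 69, V = 2E/3 = 46, F = 13 + 12 = 25.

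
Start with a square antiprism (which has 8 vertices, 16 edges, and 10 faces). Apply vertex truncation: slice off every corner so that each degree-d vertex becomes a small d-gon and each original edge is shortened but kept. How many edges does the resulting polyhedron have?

48

Truncation replaces each original edge-end by a new vertex, so V′ = 2E = 32.
Each original edge survives, and each old vertex of degree d contributes d new edges; summing degrees gives Σd = 2E, so E′ = E + 2E = 3E = 48.
Each original face survives and each original vertex becomes one new face: F′ = F + V = 18.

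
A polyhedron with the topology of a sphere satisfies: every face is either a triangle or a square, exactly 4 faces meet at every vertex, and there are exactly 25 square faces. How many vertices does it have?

31

Let x be the number of triangles; then F = 25 + x.
Edge–face incidences: 2E = 4·25 + 3·x = 100 + 3x.
Every vertex has degree 4, so 4V = 2E.
Euler: V − E + F = 2 ⇒ (2E)/4 − E + (25 + x) = 2.
Multiply by 8: 2·(2E) − 4·(2E) + 8·(25 + x) = 16, i.e. 200 + 8x − 2·(100 + 3x) = 16.
Collecting terms: 2x = 16, so x = 8.
Then 2E = 100 + 3·8 = 124, so E = 62, V = 2E/4 = 31, F = 25 + 8 = 33.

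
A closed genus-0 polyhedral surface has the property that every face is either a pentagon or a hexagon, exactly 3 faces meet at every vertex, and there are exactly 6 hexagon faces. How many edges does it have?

Let x be the number of pentagons; then F = 6 + x.
Edge–face incidences: 2E = 6·6 + 5·x = 36 + 5x.
Every vertex has degree 3, so 3V = 2E.
Euler: V − E + F = 2 ⇒ (2E)/3 − E + (6 + x) = 2.
Multiply by 6: 2·(2E) − 3·(2E) + 6·(6 + x) = 12, i.e. 36 + 6x − (36 + 5x) = 12.
Collecting terms: x = 12.
Then 2E = 36 + 5·12 = 96, so E = 48, V = 2E/3 = 32, F = 6 + 12 = 18.

48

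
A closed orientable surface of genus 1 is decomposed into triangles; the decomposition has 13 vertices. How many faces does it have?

χ = 2 − 2·1 = 0, and every face is a triangle so 3F = 2E.
V − E + F = 0 with E = 3F/2 gives 13 − (3/2 − 1)·F = 0, so F = 26 and E = 39.

26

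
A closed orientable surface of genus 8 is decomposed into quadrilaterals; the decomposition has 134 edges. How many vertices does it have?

53

χ = 2 − 2·8 = -14, and every face is a square so 4F = 2E.
F = 2E/4 = 67. Then V = -14 + E − F = -14 + 134 − 67 = 53.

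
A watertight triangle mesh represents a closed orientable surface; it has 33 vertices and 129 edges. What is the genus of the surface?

Every face is a triangle and each edge borders two faces, so 3F = 2·129, giving F = 86.
χ = V − E + F = 33 − 129 + 86 = -10.
For a closed orientable surface χ = 2 − 2g, so g = (2 − (-10))/2 = 6.

6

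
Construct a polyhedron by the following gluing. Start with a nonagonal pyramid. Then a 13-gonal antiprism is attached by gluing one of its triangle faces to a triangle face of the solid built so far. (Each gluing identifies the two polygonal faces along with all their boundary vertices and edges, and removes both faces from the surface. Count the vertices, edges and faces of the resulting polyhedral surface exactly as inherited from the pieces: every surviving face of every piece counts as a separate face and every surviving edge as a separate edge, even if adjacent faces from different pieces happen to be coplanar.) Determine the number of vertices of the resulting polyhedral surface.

33

A nonagonal pyramid: V=10, E=18, F=10.
Attach a 13-gonal antiprism (V=26, E=52, F=28) along a 3-gon: merge 3 vertices and 3 edges, delete both glued faces → V=33, E=67, F=36.
Check: V − E + F = 33 − 67 + 36 = 2.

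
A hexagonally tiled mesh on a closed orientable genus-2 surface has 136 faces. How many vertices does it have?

270

χ = 2 − 2·2 = -2, and every face is a hexagon so 6F = 2E.
E = 6·136/2 = 408. Then V = -2 + E − F = -2 + 408 − 136 = 270.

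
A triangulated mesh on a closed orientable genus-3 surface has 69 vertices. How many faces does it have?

χ = 2 − 2·3 = -4, and every face is a triangle so 3F = 2E.
V − E + F = -4 with E = 3F/2 gives 69 − (3/2 − 1)·F = -4, so F = 146 and E = 219.

146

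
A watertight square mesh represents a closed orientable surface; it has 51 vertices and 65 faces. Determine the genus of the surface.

8

Every face is a square, so 2E = 4·65 = 260, giving E = 130.
χ = V − E + F = 51 − 130 + 65 = -14.
For a closed orientable surface χ = 2 − 2g, so g = (2 − (-14))/2 = 8.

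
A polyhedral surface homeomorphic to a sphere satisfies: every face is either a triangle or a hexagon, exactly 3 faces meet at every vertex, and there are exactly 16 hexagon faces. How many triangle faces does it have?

4

Let x be the number of triangles; then F = 16 + x.
Edge–face incidences: 2E = 6·16 + 3·x = 96 + 3x.
Every vertex has degree 3, so 3V = 2E.
Euler: V − E + F = 2 ⇒ (2E)/3 − E + (16 + x) = 2.
Multiply by 6: 2·(2E) − 3·(2E) + 6·(16 + x) = 12, i.e. 96 + 6x − (96 + 3x) = 12.
Collecting terms: 3x = 12, so x = 4.
Then 2E = 96 + 3·4 = 108, so E = 54, V = 2E/3 = 36, F = 16 + 4 = 20.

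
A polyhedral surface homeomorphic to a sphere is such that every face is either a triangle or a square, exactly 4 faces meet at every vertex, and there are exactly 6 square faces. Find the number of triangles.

Let x be the number of triangles; then F = 6 + x.
Edge–face incidences: 2E = 4·6 + 3·x = 24 + 3x.
Every vertex has degree 4, so 4V = 2E.
Euler: V − E + F = 2 ⇒ (2E)/4 − E + (6 + x) = 2.
Multiply by 8: 2·(2E) − 4·(2E) + 8·(6 + x) = 16, i.e. 48 + 8x − 2·(24 + 3x) = 16.
Collecting terms: 2x = 16, so x = 8.
Then 2E = 24 + 3·8 = 48, so E = 24, V = 2E/4 = 12, F = 6 + 8 = 14.

8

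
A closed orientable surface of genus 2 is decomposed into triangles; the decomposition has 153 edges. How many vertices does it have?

49

χ = 2 − 2·2 = -2, and every face is a triangle so 3F = 2E.
F = 2E/3 = 102. Then V = -2 + E − F = -2 + 153 − 102 = 49.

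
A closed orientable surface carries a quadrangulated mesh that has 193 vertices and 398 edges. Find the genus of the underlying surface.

4

Every face is a square and each edge borders two faces, so 4F = 2·398, giving F = 199.
χ = V − E + F = 193 − 398 + 199 = -6.
For a closed orientable surface χ = 2 − 2g, so g = (2 − (-6))/2 = 4.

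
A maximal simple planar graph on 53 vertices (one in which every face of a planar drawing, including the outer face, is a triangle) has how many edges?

In a plane triangulation 3F = 2E and V − E + F = 2, so E = 3V − 6 = 3·53 − 6 = 153.

153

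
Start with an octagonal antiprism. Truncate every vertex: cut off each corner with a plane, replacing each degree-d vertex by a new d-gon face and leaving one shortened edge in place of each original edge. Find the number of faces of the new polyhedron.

34

The base solid has V = 16, E = 32, F = 18.
Truncation replaces each original edge-end by a new vertex, so V′ = 2E = 64.
Each original edge survives, and each old vertex of degree d contributes d new edges; summing degrees gives Σd = 2E, so E′ = E + 2E = 3E = 96.
Each original face survives and each original vertex becomes one new face: F′ = F + V = 34.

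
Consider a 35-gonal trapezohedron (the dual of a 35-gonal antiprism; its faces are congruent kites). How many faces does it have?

The n-trapezohedron (dual of the n-antiprism) has V = 2·35 + 2 = 72, E = 4·35 = 140, F = 2·35 = 70.

70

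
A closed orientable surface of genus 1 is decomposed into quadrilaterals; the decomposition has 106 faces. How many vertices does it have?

106

χ = 2 − 2·1 = 0, and every face is a square so 4F = 2E.
E = 4·106/2 = 212. Then V = 0 + E − F = 0 + 212 − 106 = 106.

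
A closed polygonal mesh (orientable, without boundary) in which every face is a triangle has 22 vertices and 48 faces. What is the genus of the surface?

2

Every face is a triangle, so 2E = 3·48 = 144, giving E = 72.
χ = V − E + F = 22 − 72 + 48 = -2.
For a closed orientable surface χ = 2 − 2g, so g = (2 − (-2))/2 = 2.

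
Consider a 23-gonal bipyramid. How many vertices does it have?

25

A bipyramid over an n-gon has 2n triangular faces and n + 2 vertices: V = 23 + 2 = 25, E = 3·23 = 69, F = 2·23 = 46.
Check: V − E + F = 25 − 69 + 46 = 2.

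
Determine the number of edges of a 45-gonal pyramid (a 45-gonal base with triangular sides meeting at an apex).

A pyramid on an n-gon base has one n-gon and n triangles: V = 45 + 1 = 46, E = 2·45 = 90, F = 45 + 1 = 46.

90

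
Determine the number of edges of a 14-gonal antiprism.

56

An antiprism on an n-gon has two n-gon caps and 2n triangles: V = 2·14 = 28, E = 4·14 = 56, F = 2·14 + 2 = 30.
Check: V − E + F = 28 − 56 + 30 = 2.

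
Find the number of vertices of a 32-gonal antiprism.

64

An antiprism on an n-gon has two n-gon caps and 2n triangles: V = 2·32 = 64, E = 4·32 = 128, F = 2·32 + 2 = 66.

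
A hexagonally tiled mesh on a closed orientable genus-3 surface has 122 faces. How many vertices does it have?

χ = 2 − 2·3 = -4, and every face is a hexagon so 6F = 2E.
E = 6·122/2 = 366. Then V = -4 + E − F = -4 + 366 − 122 = 240.

240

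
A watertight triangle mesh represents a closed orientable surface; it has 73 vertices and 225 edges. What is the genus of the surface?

2

Every face is a triangle and each edge borders two faces, so 3F = 2·225, giving F = 150.
χ = V − E + F = 73 − 225 + 150 = -2.
For a closed orientable surface χ = 2 − 2g, so g = (2 − (-2))/2 = 2.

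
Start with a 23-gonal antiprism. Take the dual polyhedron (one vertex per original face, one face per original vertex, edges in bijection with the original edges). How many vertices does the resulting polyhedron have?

The base solid has V = 46, E = 92, F = 48.
The dual swaps V and F and preserves E: V′ = F = 48, E′ = E = 92, F′ = V = 46.

48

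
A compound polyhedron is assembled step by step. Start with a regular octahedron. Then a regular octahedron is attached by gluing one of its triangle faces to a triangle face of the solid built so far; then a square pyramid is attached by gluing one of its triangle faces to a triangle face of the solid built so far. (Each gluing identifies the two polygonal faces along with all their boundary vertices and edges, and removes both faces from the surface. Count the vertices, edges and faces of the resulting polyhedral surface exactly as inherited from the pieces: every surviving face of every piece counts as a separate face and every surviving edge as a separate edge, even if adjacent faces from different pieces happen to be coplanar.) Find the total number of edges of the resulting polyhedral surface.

26

A regular octahedron: V=6, E=12, F=8.
Attach a regular octahedron (V=6, E=12, F=8) along a 3-gon: merge 3 vertices and 3 edges, delete both glued faces → V=9, E=21, F=14.
Attach a square pyramid (V=5, E=8, F=5) along a 3-gon: merge 3 vertices and 3 edges, delete both glued faces → V=11, E=26, F=17.
Check: V − E + F = 11 − 26 + 17 = 2.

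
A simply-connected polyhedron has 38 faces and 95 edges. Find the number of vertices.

59

Here V − E + F = 2.
V = 2 + E − F = 2 + 95 − 38 = 59.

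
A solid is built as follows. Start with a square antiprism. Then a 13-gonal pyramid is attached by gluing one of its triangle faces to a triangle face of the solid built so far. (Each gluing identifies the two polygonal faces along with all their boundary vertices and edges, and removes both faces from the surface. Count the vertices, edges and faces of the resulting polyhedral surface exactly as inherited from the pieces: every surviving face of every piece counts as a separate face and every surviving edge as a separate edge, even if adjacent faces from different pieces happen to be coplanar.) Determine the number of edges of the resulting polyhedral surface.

A square antiprism: V=8, E=16, F=10.
Attach a 13-gonal pyramid (V=14, E=26, F=14) along a 3-gon: merge 3 vertices and 3 edges, delete both glued faces → V=19, E=39, F=22.
Check: V − E + F = 19 − 39 + 22 = 2.

39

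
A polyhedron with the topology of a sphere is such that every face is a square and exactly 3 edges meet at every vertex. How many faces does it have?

Each face has 4 edges and each edge borders two faces, so 2E = 4F.
Each vertex has degree 3, so 3V = 2E and hence V = 4F/3.
Euler: V − E + F = 2 ⇒ (4F/3) − (4F/2) + F = 2.
Multiply by 6: (8 − 12 + 6)F = 12, i.e. 2F = 12.
So F = 6, E = 4·6/2 = 12, V = 4·6/3 = 8.

6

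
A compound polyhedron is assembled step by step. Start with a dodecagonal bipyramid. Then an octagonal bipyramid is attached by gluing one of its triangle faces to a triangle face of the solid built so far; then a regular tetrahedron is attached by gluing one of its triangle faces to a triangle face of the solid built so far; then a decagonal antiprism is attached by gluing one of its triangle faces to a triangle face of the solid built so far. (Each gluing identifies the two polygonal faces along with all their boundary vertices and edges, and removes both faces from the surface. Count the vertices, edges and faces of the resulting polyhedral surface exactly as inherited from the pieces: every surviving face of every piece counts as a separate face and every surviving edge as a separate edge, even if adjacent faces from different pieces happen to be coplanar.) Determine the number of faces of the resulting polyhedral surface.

60

A dodecagonal bipyramid: V=14, E=36, F=24.
Attach an octagonal bipyramid (V=10, E=24, F=16) along a 3-gon: merge 3 vertices and 3 edges, delete both glued faces → V=21, E=57, F=38.
Attach a regular tetrahedron (V=4, E=6, F=4) along a 3-gon: merge 3 vertices and 3 edges, delete both glued faces → V=22, E=60, F=40.
Attach a decagonal antiprism (V=20, E=40, F=22) along a 3-gon: merge 3 vertices and 3 edges, delete both glued faces → V=39, E=97, F=60.
Check: V − E + F = 39 − 97 + 60 = 2.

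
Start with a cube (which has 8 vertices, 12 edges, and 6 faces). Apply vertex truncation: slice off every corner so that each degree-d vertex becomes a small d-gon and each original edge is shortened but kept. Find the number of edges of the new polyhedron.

Truncation replaces each original edge-end by a new vertex, so V′ = 2E = 24.
Each original edge survives, and each old vertex of degree d contributes d new edges; summing degrees gives Σd = 2E, so E′ = E + 2E = 3E = 36.
Each original face survives and each original vertex becomes one new face: F′ = F + V = 14.

36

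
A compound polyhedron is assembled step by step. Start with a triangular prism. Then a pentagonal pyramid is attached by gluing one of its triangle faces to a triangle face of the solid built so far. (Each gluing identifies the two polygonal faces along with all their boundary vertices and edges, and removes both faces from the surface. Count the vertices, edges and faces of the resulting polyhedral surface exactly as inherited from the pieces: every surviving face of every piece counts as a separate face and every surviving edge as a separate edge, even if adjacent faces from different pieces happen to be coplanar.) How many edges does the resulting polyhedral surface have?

A triangular prism: V=6, E=9, F=5.
Attach a pentagonal pyramid (V=6, E=10, F=6) along a 3-gon: merge 3 vertices and 3 edges, delete both glued faces → V=9, E=16, F=9.
Check: V − E + F = 9 − 16 + 9 = 2.

16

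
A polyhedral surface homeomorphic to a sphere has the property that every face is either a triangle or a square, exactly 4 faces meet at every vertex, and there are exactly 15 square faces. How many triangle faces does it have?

Let x be the number of triangles; then F = 15 + x.
Edge–face incidences: 2E = 4·15 + 3·x = 60 + 3x.
Every vertex has degree 4, so 4V = 2E.
Euler: V − E + F = 2 ⇒ (2E)/4 − E + (15 + x) = 2.
Multiply by 8: 2·(2E) − 4·(2E) + 8·(15 + x) = 16, i.e. 120 + 8x − 2·(60 + 3x) = 16.
Collecting terms: 2x = 16, so x = 8.
Then 2E = 60 + 3·8 = 84, so E = 42, V = 2E/4 = 21, F = 15 + 8 = 23.

8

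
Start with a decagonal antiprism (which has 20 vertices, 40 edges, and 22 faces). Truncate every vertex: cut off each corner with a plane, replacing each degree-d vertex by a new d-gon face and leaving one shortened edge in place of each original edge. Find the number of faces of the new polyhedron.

42

Truncation replaces each original edge-end by a new vertex, so V′ = 2E = 80.
Each original edge survives, and each old vertex of degree d contributes d new edges; summing degrees gives Σd = 2E, so E′ = E + 2E = 3E = 120.
Each original face survives and each original vertex becomes one new face: F′ = F + V = 42.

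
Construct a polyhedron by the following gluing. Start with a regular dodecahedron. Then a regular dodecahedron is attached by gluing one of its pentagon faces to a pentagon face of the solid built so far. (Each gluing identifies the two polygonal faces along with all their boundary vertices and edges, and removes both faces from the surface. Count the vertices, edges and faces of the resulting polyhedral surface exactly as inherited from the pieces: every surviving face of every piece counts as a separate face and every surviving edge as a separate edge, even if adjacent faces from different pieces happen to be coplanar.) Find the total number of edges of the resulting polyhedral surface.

A regular dodecahedron: V=20, E=30, F=12.
Attach a regular dodecahedron (V=20, E=30, F=12) along a 5-gon: merge 5 vertices and 5 edges, delete both glued faces → V=35, E=55, F=22.
Check: V − E + F = 35 − 55 + 22 = 2.

55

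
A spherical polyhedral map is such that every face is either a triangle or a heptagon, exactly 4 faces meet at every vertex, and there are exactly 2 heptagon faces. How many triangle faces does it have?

Let x be the number of triangles; then F = 2 + x.
Edge–face incidences: 2E = 7·2 + 3·x = 14 + 3x.
Every vertex has degree 4, so 4V = 2E.
Euler: V − E + F = 2 ⇒ (2E)/4 − E + (2 + x) = 2.
Multiply by 8: 2·(2E) − 4·(2E) + 8·(2 + x) = 16, i.e. 16 + 8x − 2·(14 + 3x) = 16.
Collecting terms: 2x − 12 = 16, so 2x = 28, so x = 14.
Then 2E = 14 + 3·14 = 56, so E = 28, V = 2E/4 = 14, F = 2 + 14 = 16.

14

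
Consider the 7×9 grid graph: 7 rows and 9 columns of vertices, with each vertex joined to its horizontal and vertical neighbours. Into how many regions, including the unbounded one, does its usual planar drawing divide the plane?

49

The grid has V = 7·9 = 63 vertices and E = 7·8 + 9·6 = 110 edges.
F = 2 − V + E = 2 − 63 + 110 = 49.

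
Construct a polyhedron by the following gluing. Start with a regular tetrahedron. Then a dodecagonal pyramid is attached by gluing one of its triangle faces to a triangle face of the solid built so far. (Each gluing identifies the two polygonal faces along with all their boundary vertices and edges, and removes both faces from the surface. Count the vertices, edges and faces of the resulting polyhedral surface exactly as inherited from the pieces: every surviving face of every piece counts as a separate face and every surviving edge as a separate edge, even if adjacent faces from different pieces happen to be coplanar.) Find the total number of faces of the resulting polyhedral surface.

A regular tetrahedron: V=4, E=6, F=4.
Attach a dodecagonal pyramid (V=13, E=24, F=13) along a 3-gon: merge 3 vertices and 3 edges, delete both glued faces → V=14, E=27, F=15.
Check: V − E + F = 14 − 27 + 15 = 2.

15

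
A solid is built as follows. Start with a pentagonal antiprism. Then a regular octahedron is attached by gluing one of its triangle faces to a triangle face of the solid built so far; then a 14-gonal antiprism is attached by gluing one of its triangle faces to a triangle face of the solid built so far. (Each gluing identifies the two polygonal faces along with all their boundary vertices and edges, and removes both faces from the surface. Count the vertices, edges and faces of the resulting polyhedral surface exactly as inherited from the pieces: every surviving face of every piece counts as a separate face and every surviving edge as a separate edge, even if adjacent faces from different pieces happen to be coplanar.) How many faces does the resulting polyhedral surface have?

A pentagonal antiprism: V=10, E=20, F=12.
Attach a regular octahedron (V=6, E=12, F=8) along a 3-gon: merge 3 vertices and 3 edges, delete both glued faces → V=13, E=29, F=18.
Attach a 14-gonal antiprism (V=28, E=56, F=30) along a 3-gon: merge 3 vertices and 3 edges, delete both glued faces → V=38, E=82, F=46.
Check: V − E + F = 38 − 82 + 46 = 2.

46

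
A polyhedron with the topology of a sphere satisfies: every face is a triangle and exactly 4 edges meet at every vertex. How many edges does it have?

12

Each face has 3 edges and each edge borders two faces, so 2E = 3F.
Each vertex has degree 4, so 4V = 2E and hence V = 3F/4.
Euler: V − E + F = 2 ⇒ (3F/4) − (3F/2) + F = 2.
Multiply by 8: (6 − 12 + 8)F = 16, i.e. 2F = 16.
So F = 8, E = 3·8/2 = 12, V = 3·8/4 = 6.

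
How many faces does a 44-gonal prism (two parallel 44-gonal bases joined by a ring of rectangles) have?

A prism on an n-gon has two n-gon bases and n rectangular sides: V = 2·44 = 88, E = 3·44 = 132, F = 44 + 2 = 46.
Check: V − E + F = 88 − 132 + 46 = 2.

46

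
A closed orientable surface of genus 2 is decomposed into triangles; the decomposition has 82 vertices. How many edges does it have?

252

χ = 2 − 2·2 = -2, and every face is a triangle so 3F = 2E.
V − E + F = -2 with E = 3F/2 gives 82 − (3/2 − 1)·F = -2, so F = 168 and E = 252.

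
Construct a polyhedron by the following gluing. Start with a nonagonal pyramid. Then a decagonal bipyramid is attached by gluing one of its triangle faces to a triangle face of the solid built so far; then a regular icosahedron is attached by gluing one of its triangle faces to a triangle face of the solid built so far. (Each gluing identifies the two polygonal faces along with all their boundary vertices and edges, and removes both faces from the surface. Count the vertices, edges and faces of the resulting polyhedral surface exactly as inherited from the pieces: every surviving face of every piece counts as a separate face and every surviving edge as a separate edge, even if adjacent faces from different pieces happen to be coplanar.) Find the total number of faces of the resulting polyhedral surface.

A nonagonal pyramid: V=10, E=18, F=10.
Attach a decagonal bipyramid (V=12, E=30, F=20) along a 3-gon: merge 3 vertices and 3 edges, delete both glued faces → V=19, E=45, F=28.
Attach a regular icosahedron (V=12, E=30, F=20) along a 3-gon: merge 3 vertices and 3 edges, delete both glued faces → V=28, E=72, F=46.
Check: V − E + F = 28 − 72 + 46 = 2.

46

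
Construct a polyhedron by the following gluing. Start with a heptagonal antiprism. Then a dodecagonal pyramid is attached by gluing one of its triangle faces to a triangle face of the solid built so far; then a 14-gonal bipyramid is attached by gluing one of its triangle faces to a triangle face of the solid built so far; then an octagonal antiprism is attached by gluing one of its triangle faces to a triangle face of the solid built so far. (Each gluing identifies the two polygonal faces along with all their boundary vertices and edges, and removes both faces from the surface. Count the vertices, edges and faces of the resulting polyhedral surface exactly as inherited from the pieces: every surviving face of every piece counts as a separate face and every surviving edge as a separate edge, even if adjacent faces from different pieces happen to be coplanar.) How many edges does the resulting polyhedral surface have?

A heptagonal antiprism: V=14, E=28, F=16.
Attach a dodecagonal pyramid (V=13, E=24, F=13) along a 3-gon: merge 3 vertices and 3 edges, delete both glued faces → V=24, E=49, F=27.
Attach a 14-gonal bipyramid (V=16, E=42, F=28) along a 3-gon: merge 3 vertices and 3 edges, delete both glued faces → V=37, E=88, F=53.
Attach an octagonal antiprism (V=16, E=32, F=18) along a 3-gon: merge 3 vertices and 3 edges, delete both glued faces → V=50, E=117, F=69.
Check: V − E + F = 50 − 117 + 69 = 2.

117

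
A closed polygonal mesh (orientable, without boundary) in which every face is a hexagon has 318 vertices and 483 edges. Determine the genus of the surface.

Every face is a hexagon and each edge borders two faces, so 6F = 2·483, giving F = 161.
χ = V − E + F = 318 − 483 + 161 = -4.
For a closed orientable surface χ = 2 − 2g, so g = (2 − (-4))/2 = 3.

3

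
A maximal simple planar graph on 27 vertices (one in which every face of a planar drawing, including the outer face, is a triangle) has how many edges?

In a plane triangulation 3F = 2E and V − E + F = 2, so E = 3V − 6 = 3·27 − 6 = 75.

75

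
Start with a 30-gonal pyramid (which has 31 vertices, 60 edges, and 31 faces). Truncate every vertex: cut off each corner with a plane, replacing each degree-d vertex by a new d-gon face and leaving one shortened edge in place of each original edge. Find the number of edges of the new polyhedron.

Truncation replaces each original edge-end by a new vertex, so V′ = 2E = 120.
Each original edge survives, and each old vertex of degree d contributes d new edges; summing degrees gives Σd = 2E, so E′ = E + 2E = 3E = 180.
Each original face survives and each original vertex becomes one new face: F′ = F + V = 62.

180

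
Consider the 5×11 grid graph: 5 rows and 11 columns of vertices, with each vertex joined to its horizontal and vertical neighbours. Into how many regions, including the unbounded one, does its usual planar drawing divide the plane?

The grid has V = 5·11 = 55 vertices and E = 5·10 + 11·4 = 94 edges.
F = 2 − V + E = 2 − 55 + 94 = 41.

41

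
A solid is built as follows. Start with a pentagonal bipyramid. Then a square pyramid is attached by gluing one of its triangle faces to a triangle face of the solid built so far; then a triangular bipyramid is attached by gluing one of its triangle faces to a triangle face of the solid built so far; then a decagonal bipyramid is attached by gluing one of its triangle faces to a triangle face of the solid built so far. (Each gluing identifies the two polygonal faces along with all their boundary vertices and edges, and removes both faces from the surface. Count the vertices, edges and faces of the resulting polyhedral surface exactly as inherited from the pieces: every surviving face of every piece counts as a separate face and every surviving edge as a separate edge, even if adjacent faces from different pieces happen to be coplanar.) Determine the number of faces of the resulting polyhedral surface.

35

A pentagonal bipyramid: V=7, E=15, F=10.
Attach a square pyramid (V=5, E=8, F=5) along a 3-gon: merge 3 vertices and 3 edges, delete both glued faces → V=9, E=20, F=13.
Attach a triangular bipyramid (V=5, E=9, F=6) along a 3-gon: merge 3 vertices and 3 edges, delete both glued faces → V=11, E=26, F=17.
Attach a decagonal bipyramid (V=12, E=30, F=20) along a 3-gon: merge 3 vertices and 3 edges, delete both glued faces → V=20, E=53, F=35.
Check: V − E + F = 20 − 53 + 35 = 2.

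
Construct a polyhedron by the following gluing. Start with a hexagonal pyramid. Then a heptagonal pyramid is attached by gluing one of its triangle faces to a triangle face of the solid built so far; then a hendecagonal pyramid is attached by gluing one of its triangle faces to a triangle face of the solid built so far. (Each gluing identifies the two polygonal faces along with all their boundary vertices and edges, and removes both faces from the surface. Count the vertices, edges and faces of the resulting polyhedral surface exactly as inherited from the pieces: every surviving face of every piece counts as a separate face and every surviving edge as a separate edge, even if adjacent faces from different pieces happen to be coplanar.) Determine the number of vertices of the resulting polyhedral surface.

A hexagonal pyramid: V=7, E=12, F=7.
Attach a heptagonal pyramid (V=8, E=14, F=8) along a 3-gon: merge 3 vertices and 3 edges, delete both glued faces → V=12, E=23, F=13.
Attach a hendecagonal pyramid (V=12, E=22, F=12) along a 3-gon: merge 3 vertices and 3 edges, delete both glued faces → V=21, E=42, F=23.
Check: V − E + F = 21 − 42 + 23 = 2.

21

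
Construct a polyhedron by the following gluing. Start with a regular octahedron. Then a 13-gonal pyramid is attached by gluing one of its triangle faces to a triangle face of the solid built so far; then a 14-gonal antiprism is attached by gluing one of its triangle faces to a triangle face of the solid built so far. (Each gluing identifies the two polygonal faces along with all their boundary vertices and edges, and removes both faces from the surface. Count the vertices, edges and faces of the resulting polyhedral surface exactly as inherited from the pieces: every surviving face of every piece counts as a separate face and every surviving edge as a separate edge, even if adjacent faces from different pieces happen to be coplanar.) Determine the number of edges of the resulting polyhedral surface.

88

A regular octahedron: V=6, E=12, F=8.
Attach a 13-gonal pyramid (V=14, E=26, F=14) along a 3-gon: merge 3 vertices and 3 edges, delete both glued faces → V=17, E=35, F=20.
Attach a 14-gonal antiprism (V=28, E=56, F=30) along a 3-gon: merge 3 vertices and 3 edges, delete both glued faces → V=42, E=88, F=48.
Check: V − E + F = 42 − 88 + 48 = 2.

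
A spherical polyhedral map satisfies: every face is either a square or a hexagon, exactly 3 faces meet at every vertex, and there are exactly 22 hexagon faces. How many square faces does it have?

Let x be the number of squares; then F = 22 + x.
Edge–face incidences: 2E = 6·22 + 4·x = 132 + 4x.
Every vertex has degree 3, so 3V = 2E.
Euler: V − E + F = 2 ⇒ (2E)/3 − E + (22 + x) = 2.
Multiply by 6: 2·(2E) − 3·(2E) + 6·(22 + x) = 12, i.e. 132 + 6x − (132 + 4x) = 12.
Collecting terms: 2x = 12, so x = 6.
Then 2E = 132 + 4·6 = 156, so E = 78, V = 2E/3 = 52, F = 22 + 6 = 28.

6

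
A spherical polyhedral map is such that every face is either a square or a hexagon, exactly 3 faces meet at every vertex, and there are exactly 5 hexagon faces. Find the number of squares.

Let x be the number of squares; then F = 5 + x.
Edge–face incidences: 2E = 6·5 + 4·x = 30 + 4x.
Every vertex has degree 3, so 3V = 2E.
Euler: V − E + F = 2 ⇒ (2E)/3 − E + (5 + x) = 2.
Multiply by 6: 2·(2E) − 3·(2E) + 6·(5 + x) = 12, i.e. 30 + 6x − (30 + 4x) = 12.
Collecting terms: 2x = 12, so x = 6.
Then 2E = 30 + 4·6 = 54, so E = 27, V = 2E/3 = 18, F = 5 + 6 = 11.

6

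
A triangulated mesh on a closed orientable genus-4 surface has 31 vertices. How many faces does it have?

χ = 2 − 2·4 = -6, and every face is a triangle so 3F = 2E.
V − E + F = -6 with E = 3F/2 gives 31 − (3/2 − 1)·F = -6, so F = 74 and E = 111.

74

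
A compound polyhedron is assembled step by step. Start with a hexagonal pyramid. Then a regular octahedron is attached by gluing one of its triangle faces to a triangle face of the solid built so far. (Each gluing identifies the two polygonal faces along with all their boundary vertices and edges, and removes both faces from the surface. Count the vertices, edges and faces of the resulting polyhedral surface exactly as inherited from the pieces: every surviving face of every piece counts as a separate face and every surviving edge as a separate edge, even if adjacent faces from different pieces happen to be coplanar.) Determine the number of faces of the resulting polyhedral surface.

13

A hexagonal pyramid: V=7, E=12, F=7.
Attach a regular octahedron (V=6, E=12, F=8) along a 3-gon: merge 3 vertices and 3 edges, delete both glued faces → V=10, E=21, F=13.
Check: V − E + F = 10 − 21 + 13 = 2.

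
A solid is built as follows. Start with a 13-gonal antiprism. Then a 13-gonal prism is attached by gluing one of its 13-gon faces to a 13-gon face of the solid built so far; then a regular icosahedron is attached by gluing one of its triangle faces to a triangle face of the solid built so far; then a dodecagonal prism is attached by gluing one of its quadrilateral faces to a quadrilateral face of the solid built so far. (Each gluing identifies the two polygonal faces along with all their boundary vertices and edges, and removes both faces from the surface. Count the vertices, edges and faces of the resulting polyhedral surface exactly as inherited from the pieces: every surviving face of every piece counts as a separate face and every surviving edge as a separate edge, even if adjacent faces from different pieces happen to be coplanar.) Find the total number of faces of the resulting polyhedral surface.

71

A 13-gonal antiprism: V=26, E=52, F=28.
Attach a 13-gonal prism (V=26, E=39, F=15) along a 13-gon: merge 13 vertices and 13 edges, delete both glued faces → V=39, E=78, F=41.
Attach a regular icosahedron (V=12, E=30, F=20) along a 3-gon: merge 3 vertices and 3 edges, delete both glued faces → V=48, E=105, F=59.
Attach a dodecagonal prism (V=24, E=36, F=14) along a 4-gon: merge 4 vertices and 4 edges, delete both glued faces → V=68, E=137, F=71.
Check: V − E + F = 68 − 137 + 71 = 2.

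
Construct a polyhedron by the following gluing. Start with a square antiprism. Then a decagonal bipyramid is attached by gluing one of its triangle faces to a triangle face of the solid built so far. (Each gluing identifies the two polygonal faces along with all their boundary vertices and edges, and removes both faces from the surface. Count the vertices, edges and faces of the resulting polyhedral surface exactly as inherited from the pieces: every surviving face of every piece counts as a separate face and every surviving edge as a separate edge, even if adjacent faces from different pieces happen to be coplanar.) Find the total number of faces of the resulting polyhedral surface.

28

A square antiprism: V=8, E=16, F=10.
Attach a decagonal bipyramid (V=12, E=30, F=20) along a 3-gon: merge 3 vertices and 3 edges, delete both glued faces → V=17, E=43, F=28.
Check: V − E + F = 17 − 43 + 28 = 2.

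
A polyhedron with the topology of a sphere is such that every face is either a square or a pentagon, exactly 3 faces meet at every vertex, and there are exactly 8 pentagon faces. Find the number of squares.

2

Let x be the number of squares; then F = 8 + x.
Edge–face incidences: 2E = 5·8 + 4·x = 40 + 4x.
Every vertex has degree 3, so 3V = 2E.
Euler: V − E + F = 2 ⇒ (2E)/3 − E + (8 + x) = 2.
Multiply by 6: 2·(2E) − 3·(2E) + 6·(8 + x) = 12, i.e. 48 + 6x − (40 + 4x) = 12.
Collecting terms: 2x + 8 = 12, so 2x = 4, so x = 2.
Then 2E = 40 + 4·2 = 48, so E = 24, V = 2E/3 = 16, F = 8 + 2 = 10.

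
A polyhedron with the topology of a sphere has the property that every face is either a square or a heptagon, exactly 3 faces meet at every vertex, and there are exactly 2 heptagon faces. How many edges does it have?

21

Let x be the number of squares; then F = 2 + x.
Edge–face incidences: 2E = 7·2 + 4·x = 14 + 4x.
Every vertex has degree 3, so 3V = 2E.
Euler: V − E + F = 2 ⇒ (2E)/3 − E + (2 + x) = 2.
Multiply by 6: 2·(2E) − 3·(2E) + 6·(2 + x) = 12, i.e. 12 + 6x − (14 + 4x) = 12.
Collecting terms: 2x − 2 = 12, so 2x = 14, so x = 7.
Then 2E = 14 + 4·7 = 42, so E = 21, V = 2E/3 = 14, F = 2 + 7 = 9.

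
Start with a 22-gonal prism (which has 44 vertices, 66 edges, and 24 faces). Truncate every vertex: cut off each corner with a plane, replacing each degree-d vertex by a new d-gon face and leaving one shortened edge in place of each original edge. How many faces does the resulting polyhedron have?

68

Truncation replaces each original edge-end by a new vertex, so V′ = 2E = 132.
Each original edge survives, and each old vertex of degree d contributes d new edges; summing degrees gives Σd = 2E, so E′ = E + 2E = 3E = 198.
Each original face survives and each original vertex becomes one new face: F′ = F + V = 68.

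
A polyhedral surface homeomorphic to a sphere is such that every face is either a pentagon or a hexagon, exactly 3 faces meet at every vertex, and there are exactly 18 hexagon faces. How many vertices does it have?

Let x be the number of pentagons; then F = 18 + x.
Edge–face incidences: 2E = 6·18 + 5·x = 108 + 5x.
Every vertex has degree 3, so 3V = 2E.
Euler: V − E + F = 2 ⇒ (2E)/3 − E + (18 + x) = 2.
Multiply by 6: 2·(2E) − 3·(2E) + 6·(18 + x) = 12, i.e. 108 + 6x − (108 + 5x) = 12.
Collecting terms: x = 12.
Then 2E = 108 + 5·12 = 168, so E = 84, V = 2E/3 = 56, F = 18 + 12 = 30.

56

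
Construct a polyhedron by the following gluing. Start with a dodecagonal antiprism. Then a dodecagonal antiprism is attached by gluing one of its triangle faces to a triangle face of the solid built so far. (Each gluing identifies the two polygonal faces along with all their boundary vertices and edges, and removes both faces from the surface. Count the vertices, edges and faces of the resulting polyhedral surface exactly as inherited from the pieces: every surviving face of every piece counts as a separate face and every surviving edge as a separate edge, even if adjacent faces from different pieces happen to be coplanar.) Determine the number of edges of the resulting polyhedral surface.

A dodecagonal antiprism: V=24, E=48, F=26.
Attach a dodecagonal antiprism (V=24, E=48, F=26) along a 3-gon: merge 3 vertices and 3 edges, delete both glued faces → V=45, E=93, F=50.
Check: V − E + F = 45 − 93 + 50 = 2.

93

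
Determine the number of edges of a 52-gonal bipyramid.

A bipyramid over an n-gon has 2n triangular faces and n + 2 vertices: V = 52 + 2 = 54, E = 3·52 = 156, F = 2·52 = 104.
Check: V − E + F = 54 − 156 + 104 = 2.

156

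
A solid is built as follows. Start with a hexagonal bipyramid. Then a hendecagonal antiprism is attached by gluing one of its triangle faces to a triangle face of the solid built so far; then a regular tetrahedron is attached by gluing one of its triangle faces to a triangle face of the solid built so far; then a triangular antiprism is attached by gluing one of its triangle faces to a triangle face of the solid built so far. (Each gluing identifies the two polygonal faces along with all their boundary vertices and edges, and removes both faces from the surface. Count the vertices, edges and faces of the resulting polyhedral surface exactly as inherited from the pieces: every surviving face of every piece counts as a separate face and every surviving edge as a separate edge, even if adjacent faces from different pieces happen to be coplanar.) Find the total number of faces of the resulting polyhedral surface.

A hexagonal bipyramid: V=8, E=18, F=12.
Attach a hendecagonal antiprism (V=22, E=44, F=24) along a 3-gon: merge 3 vertices and 3 edges, delete both glued faces → V=27, E=59, F=34.
Attach a regular tetrahedron (V=4, E=6, F=4) along a 3-gon: merge 3 vertices and 3 edges, delete both glued faces → V=28, E=62, F=36.
Attach a triangular antiprism (V=6, E=12, F=8) along a 3-gon: merge 3 vertices and 3 edges, delete both glued faces → V=31, E=71, F=42.
Check: V − E + F = 31 − 71 + 42 = 2.

42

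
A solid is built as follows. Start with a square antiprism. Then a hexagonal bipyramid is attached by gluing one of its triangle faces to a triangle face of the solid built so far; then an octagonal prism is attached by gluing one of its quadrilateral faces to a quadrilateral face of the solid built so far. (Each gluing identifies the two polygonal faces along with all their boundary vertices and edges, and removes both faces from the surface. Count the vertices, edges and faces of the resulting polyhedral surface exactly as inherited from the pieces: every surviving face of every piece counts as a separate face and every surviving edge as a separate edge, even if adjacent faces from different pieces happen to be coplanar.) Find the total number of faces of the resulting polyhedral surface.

28

A square antiprism: V=8, E=16, F=10.
Attach a hexagonal bipyramid (V=8, E=18, F=12) along a 3-gon: merge 3 vertices and 3 edges, delete both glued faces → V=13, E=31, F=20.
Attach an octagonal prism (V=16, E=24, F=10) along a 4-gon: merge 4 vertices and 4 edges, delete both glued faces → V=25, E=51, F=28.
Check: V − E + F = 25 − 51 + 28 = 2.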